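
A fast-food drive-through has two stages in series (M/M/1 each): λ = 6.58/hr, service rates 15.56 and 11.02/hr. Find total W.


Each node sees arrival rate λ = 6.58/hr (tandem ⇒ throughput preserved).
W₁ = 1/(μ₁−λ) = 1/(15.56−6.58) = 0.11136 hr
W₂ = 1/(μ₂−λ) = 1/(11.02−6.58) = 0.22523 hr
W_total = W₁ + W₂ = 0.11136 + 0.22523 = 0.33658 hr

Final: 0.33658 hr


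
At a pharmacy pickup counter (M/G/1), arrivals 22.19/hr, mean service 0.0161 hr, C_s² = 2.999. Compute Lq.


ρ = λ·E[S] = 22.19·0.0161 = 0.3573
Lq = ρ²(1+C_s²)/(2(1−ρ)) = 0.1276·(1+2.999)/(2·0.6427)
= 0.1276·3.9990/1.2855 = 0.39706

Final: 0.39706


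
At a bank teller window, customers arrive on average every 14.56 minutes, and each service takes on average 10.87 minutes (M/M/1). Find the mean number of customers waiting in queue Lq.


λ = 60/14.56 = 4.1209 /hr
μ = 60/10.87 = 5.5198 /hr
ρ = λ/μ = 4.1209/5.5198 = 0.7466
Lq = ρ²/(1−ρ) = 0.5574/0.2534 = 2.1992

Final: 2.1992


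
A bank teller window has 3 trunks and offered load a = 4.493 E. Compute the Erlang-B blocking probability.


B(c,a) = (a^c/c!) / Σ_{k=0}^{c} a^k/k!
a^3/3! = 15.116735
Σ terms (k=0..3): 1.00000 + 4.49300 + 10.09352 + 15.11674 = 30.703260
B = 15.116735/30.703260 = 0.492350

Final: 0.492350


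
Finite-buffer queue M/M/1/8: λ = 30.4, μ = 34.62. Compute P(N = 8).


ρ = λ/μ = 30.4/34.62 = 0.8781
P_K = (1−ρ)ρ^K/(1−ρ^(K+1)) = (0.1219·0.353486)/(1 − 0.310398)
= 0.043088/0.689602 = 0.062483

Final: 0.062483


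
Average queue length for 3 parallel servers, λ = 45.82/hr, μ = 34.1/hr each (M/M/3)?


a = λ/μ = 1.3437; ρ = a/3 = 0.4479
P₀ = 0.251330
Lq = P₀·a^c·ρ / (c!·(1−ρ)²) = 0.251330·2.42606·0.4479/(6·0.30482)
= 0.14933

Final: 0.14933


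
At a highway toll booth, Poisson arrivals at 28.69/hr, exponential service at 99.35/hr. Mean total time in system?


W = 1/(μ−λ) = 1/(99.35 − 28.69) = 1/70.66 = 0.01415 hr

Final: 0.01415 hr


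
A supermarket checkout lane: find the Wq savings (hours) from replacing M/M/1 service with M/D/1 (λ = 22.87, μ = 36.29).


ρ = 22.87/36.29 = 0.6302
Wq(M/M/1) = ρ/(μ−λ) = 0.6302/13.42 = 0.04696 hr
Wq(M/D/1) = ρ/(2(μ−λ)) = 0.02348 hr
Savings = 0.04696 − 0.02348 = 0.02348 hr

Final: 0.02348 hr


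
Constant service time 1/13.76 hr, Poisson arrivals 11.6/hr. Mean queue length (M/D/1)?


ρ = 11.6/13.76 = 0.8430
M/D/1: Lq = ρ²/(2(1−ρ)) = 0.7107/(2·0.1570) = 2.26367

Final: 2.26367


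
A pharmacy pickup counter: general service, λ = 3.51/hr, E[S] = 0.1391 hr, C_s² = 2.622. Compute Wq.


ρ = λ·E[S] = 3.51·0.1391 = 0.4882
E[S²] = E[S]²(1+C_s²) = 0.1391²·(1+2.622) = 0.070081
Wq = λ·E[S²]/(2(1−ρ)) = 3.51·0.070081/(2·0.5118) = 0.24033 hr

Final: 0.24033 hr


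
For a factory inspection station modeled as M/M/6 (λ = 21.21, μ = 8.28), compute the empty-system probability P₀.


a = λ/μ = 21.21/8.28 = 2.5616; ρ = a/c = 0.4269
Σ_{k=0}^{5} a^k/k! (terms k=0..5) = 1.00000 + 2.56159 + 3.28088 + 2.80143 + 1.79403 + 0.91912 = 12.35705
Tail: a^6/(6!(1−ρ)) = 282.52832/(720·0.5731) = 0.68474
P₀ = 1/(12.35705 + 0.68474) = 1/13.04179 = 0.076677

Final: 0.076677


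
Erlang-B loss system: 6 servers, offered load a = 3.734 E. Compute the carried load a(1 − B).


B(6,3.734) = 0.098301 (Erlang-B)
Carried load = a(1 − B) = 3.734·(1 − 0.098301) = 3.734·0.901699 = 3.3669 E

Final: 3.3669 Erlangs


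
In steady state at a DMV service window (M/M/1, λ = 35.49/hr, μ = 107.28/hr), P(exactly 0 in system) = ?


ρ = 35.49/107.28 = 0.3308
P_n = (1−ρ)·ρ^n = (1 − 0.3308)·0.3308^0 = 0.6692·1.000000 = 0.669183

Final: 0.669183


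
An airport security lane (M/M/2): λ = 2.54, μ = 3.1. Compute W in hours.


a = 0.8194; ρ = 0.4097; P₀ = 0.418764
Lq = P₀·a^c·ρ/(c!(1−ρ)²) = 0.16525
Wq = Lq/λ = 0.16525/2.54 = 0.06506 hr
W = Wq + 1/μ = 0.06506 + 0.32258 = 0.38764 hr

Final: 0.38764 hr


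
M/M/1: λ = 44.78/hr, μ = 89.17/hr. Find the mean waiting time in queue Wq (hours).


ρ = 44.78/89.17 = 0.5022
Wq = ρ/(μ−λ) = 0.5022/(89.17 − 44.78) = 0.5022/44.39 = 0.01131 hr

Final: 0.01131 hr


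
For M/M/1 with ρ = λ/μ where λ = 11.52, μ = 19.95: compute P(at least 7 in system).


ρ = 11.52/19.95 = 0.5774
P(N ≥ n) = ρ^n = 0.5774^7 = 0.021408

Final: 0.021408


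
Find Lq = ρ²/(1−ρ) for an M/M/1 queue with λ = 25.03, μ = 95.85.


ρ = 25.03/95.85 = 0.2611
Lq = ρ²/(1−ρ) = 0.06819/0.7389 = 0.09229

Final: 0.09229


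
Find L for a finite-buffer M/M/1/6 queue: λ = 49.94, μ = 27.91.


ρ = 49.94/27.91 = 1.7893
L = ρ[1 − (K+1)ρ^K + Kρ^(K+1)] / [(1−ρ)(1−ρ^(K+1))]
Numerator: 1.7893·(1 − 7·32.819519 + 6·58.724714) = 221.181151
Denominator: (-0.7893)·(-57.724714) = 45.563434
L = 221.181151/45.563434 = 4.8544

Final: 4.8544


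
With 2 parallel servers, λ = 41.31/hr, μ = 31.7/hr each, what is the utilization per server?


ρ = λ/(cμ) = 41.31/(2·31.7) = 41.31/63.40 = 0.6516

Final: 0.6516


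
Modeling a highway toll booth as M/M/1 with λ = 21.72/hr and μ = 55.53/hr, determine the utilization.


ρ = λ/μ = 21.72/55.53 = 0.3911

Final: 0.3911


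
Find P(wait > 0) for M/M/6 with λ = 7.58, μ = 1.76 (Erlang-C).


a = λ/μ = 4.3068; ρ = a/6 = 0.7178
P₀ = 0.011630 (from M/M/c formula)
C(c,a) = [a^c/(c!(1−ρ))]·P₀ = [6381.74177/(720·0.2822)]·0.011630
= 31.40902·0.011630 = 0.365271

Final: 0.365271


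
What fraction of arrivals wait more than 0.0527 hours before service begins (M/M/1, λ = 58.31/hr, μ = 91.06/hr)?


ρ = 58.31/91.06 = 0.6403
P(Wq > t) = ρ·e^{−(μ−λ)t} = 0.6403·e^{−1.7259}
= 0.6403·0.178008 = 0.113987

Final: 0.113987


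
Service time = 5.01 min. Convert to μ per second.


μ = 1/(service time) in consistent units.
1 second = 0.0166667 min, so μ = 0.0166667/5.01 = 0.003327 per second

Final: 0.003327 /sec


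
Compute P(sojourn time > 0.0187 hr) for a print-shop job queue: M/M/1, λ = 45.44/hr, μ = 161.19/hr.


W ~ Exponential(μ−λ) for M/M/1.
μ − λ = 161.19 − 45.44 = 115.7500
P(W > t) = e^{−(μ−λ)t} = e^{−2.1645} = 0.114804

Final: 0.114804


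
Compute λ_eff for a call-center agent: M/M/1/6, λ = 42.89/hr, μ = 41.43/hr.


ρ = 1.0352; P_K = (1−ρ)ρ^6/(1−ρ^7) = 0.158119
λ_eff = λ(1 − P_K) = 42.89·(1 − 0.158119) = 42.89·0.841881 = 36.1083 /hr

Final: 36.1083 /hr


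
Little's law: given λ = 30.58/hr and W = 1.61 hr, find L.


L = λW = 30.58·1.61 = 49.2338

Final: 49.2338


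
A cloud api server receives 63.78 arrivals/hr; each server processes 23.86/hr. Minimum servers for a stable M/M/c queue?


Stability requires cμ > λ ⇔ c > λ/μ.
λ/μ = 63.78/23.86 = 2.6731
Minimum integer c = ⌊2.6731⌋ + 1 = 3
Check: 3·23.86 = 71.58 > 63.78, while 2·23.86 = 47.72 ≤ 63.78

Final: 3 servers


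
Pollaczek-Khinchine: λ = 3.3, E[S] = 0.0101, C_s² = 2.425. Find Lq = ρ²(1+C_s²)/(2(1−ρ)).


ρ = λ·E[S] = 3.3·0.0101 = 0.03333
Lq = ρ²(1+C_s²)/(2(1−ρ)) = 0.001111·(1+2.425)/(2·0.9667)
= 0.001111·3.4250/1.9333 = 0.001968

Final: 0.001968


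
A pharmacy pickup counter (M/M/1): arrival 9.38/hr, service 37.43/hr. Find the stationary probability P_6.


ρ = 9.38/37.43 = 0.2506
P_n = (1−ρ)·ρ^n = (1 − 0.2506)·0.2506^6 = 0.7494·0.0002477 = 0.0001856

Final: 0.0001856


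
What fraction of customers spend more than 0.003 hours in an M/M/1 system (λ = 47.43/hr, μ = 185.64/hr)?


W ~ Exponential(μ−λ) for M/M/1.
μ − λ = 185.64 − 47.43 = 138.2100
P(W > t) = e^{−(μ−λ)t} = e^{−0.4146} = 0.660585

Final: 0.660585


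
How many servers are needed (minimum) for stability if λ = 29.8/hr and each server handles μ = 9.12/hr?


Stability requires cμ > λ ⇔ c > λ/μ.
λ/μ = 29.8/9.12 = 3.2675
Minimum integer c = ⌊3.2675⌋ + 1 = 4
Check: 4·9.12 = 36.48 > 29.8, while 3·9.12 = 27.36 ≤ 29.8

Final: 4 servers


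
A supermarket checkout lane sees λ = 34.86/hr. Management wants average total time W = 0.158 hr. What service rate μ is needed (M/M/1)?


W = 1/(μ−λ) ⇒ μ − λ = 1/W = 1/0.158 = 6.3291
μ = λ + 1/W = 34.86 + 6.3291 = 41.1891 per hr

Final: 41.1891 /hr


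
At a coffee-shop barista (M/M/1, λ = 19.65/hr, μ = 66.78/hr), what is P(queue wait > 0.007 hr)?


ρ = 19.65/66.78 = 0.2942
P(Wq > t) = ρ·e^{−(μ−λ)t} = 0.2942·e^{−0.3299}
= 0.2942·0.718988 = 0.211562

Final: 0.211562


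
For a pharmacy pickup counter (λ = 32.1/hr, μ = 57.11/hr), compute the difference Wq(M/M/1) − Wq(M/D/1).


ρ = 32.1/57.11 = 0.5621
Wq(M/M/1) = ρ/(μ−λ) = 0.5621/25.01 = 0.02247 hr
Wq(M/D/1) = ρ/(2(μ−λ)) = 0.01124 hr
Savings = 0.02247 − 0.01124 = 0.01124 hr

Final: 0.01124 hr


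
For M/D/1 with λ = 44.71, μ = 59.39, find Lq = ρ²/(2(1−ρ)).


ρ = 44.71/59.39 = 0.7528
M/D/1: Lq = ρ²/(2(1−ρ)) = 0.5667/(2·0.2472) = 1.14641

Final: 1.14641


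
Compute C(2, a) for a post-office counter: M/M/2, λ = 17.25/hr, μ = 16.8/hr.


a = λ/μ = 1.0268; ρ = a/2 = 0.5134
P₀ = 0.321534 (from M/M/c formula)
C(c,a) = [a^c/(c!(1−ρ))]·P₀ = [1.05429/(2·0.4866)]·0.321534
= 1.08331·0.321534 = 0.348320

Final: 0.348320


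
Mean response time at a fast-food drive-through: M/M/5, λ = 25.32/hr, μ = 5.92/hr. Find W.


a = 4.2770; ρ = 0.8554; P₀ = 0.008072
Lq = P₀·a^c·ρ/(c!(1−ρ)²) = 3.93871
Wq = Lq/λ = 3.93871/25.32 = 0.15556 hr
W = Wq + 1/μ = 0.15556 + 0.16892 = 0.32448 hr

Final: 0.32448 hr


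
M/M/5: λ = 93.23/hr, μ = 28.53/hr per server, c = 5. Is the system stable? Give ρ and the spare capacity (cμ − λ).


Total capacity cμ = 5·28.53 = 142.65/hr
ρ = λ/(cμ) = 93.23/142.65 = 0.6536
Stable ⇔ ρ < 1: YES
Spare capacity = cμ − λ = 142.65 − 93.23 = 49.42/hr

Final: ρ = 0.6536; stable; margin = 49.42/hr


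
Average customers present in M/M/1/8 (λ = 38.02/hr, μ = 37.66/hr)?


ρ = 38.02/37.66 = 1.0096
L = ρ[1 − (K+1)ρ^K + Kρ^(K+1)] / [(1−ρ)(1−ρ^(K+1))]
Numerator: 1.0096·(1 − 9·1.079082 + 8·1.089397) = 0.003472
Denominator: (-0.009559)·(-0.089397) = 0.0008546
L = 0.003472/0.0008546 = 4.0634

Final: 4.0634


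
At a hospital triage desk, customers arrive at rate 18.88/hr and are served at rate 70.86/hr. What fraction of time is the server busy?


ρ = λ/μ = 18.88/70.86 = 0.2664

Final: 0.2664


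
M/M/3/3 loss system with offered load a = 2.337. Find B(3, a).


B(c,a) = (a^c/c!) / Σ_{k=0}^{c} a^k/k!
a^3/3! = 2.127281
Σ terms (k=0..3): 1.00000 + 2.33700 + 2.73078 + 2.12728 = 8.195066
B = 2.127281/8.195066 = 0.259581

Final: 0.259581


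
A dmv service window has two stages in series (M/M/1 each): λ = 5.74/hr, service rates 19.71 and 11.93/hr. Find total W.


Each node sees arrival rate λ = 5.74/hr (tandem ⇒ throughput preserved).
W₁ = 1/(μ₁−λ) = 1/(19.71−5.74) = 0.07158 hr
W₂ = 1/(μ₂−λ) = 1/(11.93−5.74) = 0.16155 hr
W_total = W₁ + W₂ = 0.07158 + 0.16155 = 0.23313 hr

Final: 0.23313 hr


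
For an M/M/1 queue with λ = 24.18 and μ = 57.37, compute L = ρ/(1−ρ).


ρ = λ/μ = 24.18/57.37 = 0.4215
L = ρ/(1−ρ) = 0.4215/(1 − 0.4215) = 0.4215/0.5785 = 0.7285

Final: 0.7285


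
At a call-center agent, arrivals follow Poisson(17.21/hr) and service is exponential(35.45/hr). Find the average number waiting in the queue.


ρ = 17.21/35.45 = 0.4855
Lq = ρ²/(1−ρ) = 0.2357/0.5145 = 0.4581

Final: 0.4581


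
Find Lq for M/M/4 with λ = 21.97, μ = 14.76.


a = λ/μ = 1.4885; ρ = a/4 = 0.3721
P₀ = 0.223630
Lq = P₀·a^c·ρ / (c!·(1−ρ)²) = 0.223630·4.90879·0.3721/(24·0.39423)
= 0.04317

Final: 0.04317


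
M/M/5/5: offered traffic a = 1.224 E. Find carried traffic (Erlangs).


B(5,1.224) = 0.006743 (Erlang-B)
Carried load = a(1 − B) = 1.224·(1 − 0.006743) = 1.224·0.993257 = 1.2157 E

Final: 1.2157 Erlangs


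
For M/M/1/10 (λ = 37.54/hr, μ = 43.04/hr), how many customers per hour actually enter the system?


ρ = 0.8722; P_K = (1−ρ)ρ^10/(1−ρ^11) = 0.041867
λ_eff = λ(1 − P_K) = 37.54·(1 − 0.041867) = 37.54·0.958133 = 35.9683 /hr

Final: 35.9683 /hr


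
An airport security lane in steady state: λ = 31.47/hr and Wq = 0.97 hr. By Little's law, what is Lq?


Lq = λWq = 31.47·0.97 = 30.5259

Final: 30.5259


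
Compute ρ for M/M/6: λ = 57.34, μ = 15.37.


ρ = λ/(cμ) = 57.34/(6·15.37) = 57.34/92.22 = 0.6218

Final: 0.6218


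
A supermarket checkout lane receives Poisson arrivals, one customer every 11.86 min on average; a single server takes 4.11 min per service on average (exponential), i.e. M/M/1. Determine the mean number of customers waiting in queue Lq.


λ = 60/11.86 = 5.0590 /hr
μ = 60/4.11 = 14.5985 /hr
ρ = λ/μ = 5.0590/14.5985 = 0.3465
Lq = ρ²/(1−ρ) = 0.1201/0.6535 = 0.1838

Final: 0.1838


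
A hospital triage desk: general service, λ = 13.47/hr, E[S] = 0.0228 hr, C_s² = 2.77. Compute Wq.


ρ = λ·E[S] = 13.47·0.0228 = 0.3071
E[S²] = E[S]²(1+C_s²) = 0.0228²·(1+2.77) = 0.001960
Wq = λ·E[S²]/(2(1−ρ)) = 13.47·0.001960/(2·0.6929) = 0.01905 hr

Final: 0.01905 hr


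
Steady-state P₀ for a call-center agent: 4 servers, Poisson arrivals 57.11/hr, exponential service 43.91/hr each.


a = λ/μ = 57.11/43.91 = 1.3006; ρ = a/c = 0.3252
Σ_{k=0}^{3} a^k/k! (terms k=0..3) = 1.00000 + 1.30061 + 0.84580 + 0.36669 = 3.51310
Tail: a^4/(4!(1−ρ)) = 2.86151/(24·0.6748) = 0.17668
P₀ = 1/(3.51310 + 0.17668) = 1/3.68978 = 0.271019

Final: 0.271019


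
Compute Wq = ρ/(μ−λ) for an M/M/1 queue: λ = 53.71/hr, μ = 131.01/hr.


ρ = 53.71/131.01 = 0.4100
Wq = ρ/(μ−λ) = 0.4100/(131.01 − 53.71) = 0.4100/77.30 = 0.005304 hr

Final: 0.005304 hr


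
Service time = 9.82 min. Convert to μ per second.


μ = 1/(service time) in consistent units.
1 second = 0.0166667 min, so μ = 0.0166667/9.82 = 0.001697 per second

Final: 0.001697 /sec


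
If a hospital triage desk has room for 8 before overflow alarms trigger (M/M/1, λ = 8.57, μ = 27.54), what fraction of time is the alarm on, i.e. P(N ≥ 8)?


ρ = 8.57/27.54 = 0.3112
P(N ≥ n) = ρ^n = 0.3112^8 = 0.00008793

Final: 0.00008793


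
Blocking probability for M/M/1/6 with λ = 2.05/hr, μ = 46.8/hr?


ρ = λ/μ = 2.05/46.8 = 0.04380
P_K = (1−ρ)ρ^K/(1−ρ^(K+1)) = (0.9562·0.000000007064)/(1 − 3.094e-10)
= 0.000000006755/1.000000 = 0.000000006755

Final: 0.000000006755


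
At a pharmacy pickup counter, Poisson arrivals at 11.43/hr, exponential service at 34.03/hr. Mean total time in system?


W = 1/(μ−λ) = 1/(34.03 − 11.43) = 1/22.60 = 0.04425 hr

Final: 0.04425 hr


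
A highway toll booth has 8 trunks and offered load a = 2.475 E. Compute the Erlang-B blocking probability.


B(c,a) = (a^c/c!) / Σ_{k=0}^{c} a^k/k!
a^8/8! = 0.034921
Σ terms (k=0..8): 1.00000 + 2.47500 + 3.06281 + 2.52682 + 1.56347 + 0.77392 + 0.31924 + 0.11287 + 0.03492 = 11.869057
B = 0.034921/11.869057 = 0.002942

Final: 0.002942


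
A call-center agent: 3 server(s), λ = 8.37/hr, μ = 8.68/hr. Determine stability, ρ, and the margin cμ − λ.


Total capacity cμ = 3·8.68 = 26.04/hr
ρ = λ/(cμ) = 8.37/26.04 = 0.3214
Stable ⇔ ρ < 1: YES
Spare capacity = cμ − λ = 26.04 − 8.37 = 17.67/hr

Final: ρ = 0.3214; stable; margin = 17.67/hr


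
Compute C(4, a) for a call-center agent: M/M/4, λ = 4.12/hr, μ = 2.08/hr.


a = λ/μ = 1.9808; ρ = a/4 = 0.4952
P₀ = 0.133186 (from M/M/c formula)
C(c,a) = [a^c/(c!(1−ρ))]·P₀ = [15.39343/(24·0.5048)]·0.133186
= 1.27057·0.133186 = 0.169222

Final: 0.169222


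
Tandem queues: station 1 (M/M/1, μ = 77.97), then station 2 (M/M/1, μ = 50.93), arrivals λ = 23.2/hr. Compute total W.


Each node sees arrival rate λ = 23.2/hr (tandem ⇒ throughput preserved).
W₁ = 1/(μ₁−λ) = 1/(77.97−23.2) = 0.01826 hr
W₂ = 1/(μ₂−λ) = 1/(50.93−23.2) = 0.03606 hr
W_total = W₁ + W₂ = 0.01826 + 0.03606 = 0.05432 hr

Final: 0.05432 hr


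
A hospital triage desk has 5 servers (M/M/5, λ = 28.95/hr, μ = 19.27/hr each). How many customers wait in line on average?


a = λ/μ = 1.5023; ρ = a/5 = 0.3005
P₀ = 0.222252
Lq = P₀·a^c·ρ / (c!·(1−ρ)²) = 0.222252·7.65305·0.3005/(120·0.48935)
= 0.008703

Final: 0.008703


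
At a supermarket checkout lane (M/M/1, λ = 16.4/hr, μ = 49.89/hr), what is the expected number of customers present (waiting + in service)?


ρ = λ/μ = 16.4/49.89 = 0.3287
L = ρ/(1−ρ) = 0.3287/(1 − 0.3287) = 0.3287/0.6713 = 0.4897

Final: 0.4897


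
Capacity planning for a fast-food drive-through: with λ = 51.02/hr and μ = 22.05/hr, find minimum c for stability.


Stability requires cμ > λ ⇔ c > λ/μ.
λ/μ = 51.02/22.05 = 2.3138
Minimum integer c = ⌊2.3138⌋ + 1 = 3
Check: 3·22.05 = 66.15 > 51.02, while 2·22.05 = 44.10 ≤ 51.02

Final: 3 servers


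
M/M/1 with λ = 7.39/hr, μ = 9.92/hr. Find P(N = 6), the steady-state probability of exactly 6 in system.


ρ = 7.39/9.92 = 0.7450
P_n = (1−ρ)·ρ^n = (1 − 0.7450)·0.7450^6 = 0.2550·0.170921 = 0.043592

Final: 0.043592


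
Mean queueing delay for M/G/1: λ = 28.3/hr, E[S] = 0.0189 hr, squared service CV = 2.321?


ρ = λ·E[S] = 28.3·0.0189 = 0.5349
E[S²] = E[S]²(1+C_s²) = 0.0189²·(1+2.321) = 0.001186
Wq = λ·E[S²]/(2(1−ρ)) = 28.3·0.001186/(2·0.4651) = 0.03609 hr

Final: 0.03609 hr


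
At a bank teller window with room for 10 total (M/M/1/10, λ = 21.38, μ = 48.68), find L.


ρ = 21.38/48.68 = 0.4392
L = ρ[1 − (K+1)ρ^K + Kρ^(K+1)] / [(1−ρ)(1−ρ^(K+1))]
Numerator: 0.4392·(1 − 11·0.0002670 + 10·0.0001173) = 0.438420
Denominator: (0.5608)·(0.999883) = 0.560739
L = 0.438420/0.560739 = 0.7819

Final: 0.7819


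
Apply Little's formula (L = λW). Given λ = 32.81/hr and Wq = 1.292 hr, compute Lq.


Lq = λWq = 32.81·1.292 = 42.3905

Final: 42.3905


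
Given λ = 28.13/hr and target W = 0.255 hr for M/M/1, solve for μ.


W = 1/(μ−λ) ⇒ μ − λ = 1/W = 1/0.255 = 3.9216
μ = λ + 1/W = 28.13 + 3.9216 = 32.0516 per hr

Final: 32.0516 /hr


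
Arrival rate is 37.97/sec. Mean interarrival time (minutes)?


Mean interarrival time = 1/λ = 1/37.97 second = 0.02634 second
In minutes: 0.02634 × 0.0166667 = 0.0004389 min

Final: 0.0004389 min


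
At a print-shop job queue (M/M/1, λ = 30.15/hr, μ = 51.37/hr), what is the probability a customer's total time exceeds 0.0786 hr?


W ~ Exponential(μ−λ) for M/M/1.
μ − λ = 51.37 − 30.15 = 21.2200
P(W > t) = e^{−(μ−λ)t} = e^{−1.6679} = 0.188644

Final: 0.188644


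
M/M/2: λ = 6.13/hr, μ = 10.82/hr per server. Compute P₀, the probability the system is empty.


a = λ/μ = 6.13/10.82 = 0.5665; ρ = a/c = 0.2833
Σ_{k=0}^{1} a^k/k! (terms k=0..1) = 1.00000 + 0.56654 = 1.56654
Tail: a^2/(2!(1−ρ)) = 0.32097/(2·0.7167) = 0.22391
P₀ = 1/(1.56654 + 0.22391) = 1/1.79046 = 0.558516

Final: 0.558516


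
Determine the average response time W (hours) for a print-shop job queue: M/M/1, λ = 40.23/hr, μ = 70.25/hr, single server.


W = 1/(μ−λ) = 1/(70.25 − 40.23) = 1/30.02 = 0.03331 hr

Final: 0.03331 hr


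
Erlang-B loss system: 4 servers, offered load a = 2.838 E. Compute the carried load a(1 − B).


B(4,2.838) = 0.187996 (Erlang-B)
Carried load = a(1 − B) = 2.838·(1 − 0.187996) = 2.838·0.812004 = 2.3045 E

Final: 2.3045 Erlangs


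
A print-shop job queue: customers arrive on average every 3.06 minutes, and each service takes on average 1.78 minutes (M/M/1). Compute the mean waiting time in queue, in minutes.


λ = 60/3.06 = 19.6078 /hr
μ = 60/1.78 = 33.7079 /hr
ρ = λ/μ = 19.6078/33.7079 = 0.5817
Wq = ρ/(μ−λ) = 0.5817/(33.7079−19.6078) = 0.04126 hr
In minutes: 0.04126·60 = 2.475 min

Final: 2.475 min


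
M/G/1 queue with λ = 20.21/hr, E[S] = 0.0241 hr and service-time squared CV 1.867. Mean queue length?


ρ = λ·E[S] = 20.21·0.0241 = 0.4871
Lq = ρ²(1+C_s²)/(2(1−ρ)) = 0.2372·(1+1.867)/(2·0.5129)
= 0.2372·2.8670/1.0259 = 0.66298

Final: 0.66298


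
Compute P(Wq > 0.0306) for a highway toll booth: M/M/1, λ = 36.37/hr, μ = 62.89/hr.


ρ = 36.37/62.89 = 0.5783
P(Wq > t) = ρ·e^{−(μ−λ)t} = 0.5783·e^{−0.8115}
= 0.5783·0.444186 = 0.256878

Final: 0.256878


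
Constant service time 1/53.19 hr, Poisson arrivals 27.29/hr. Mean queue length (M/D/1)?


ρ = 27.29/53.19 = 0.5131
M/D/1: Lq = ρ²/(2(1−ρ)) = 0.2632/(2·0.4869) = 0.27030

Final: 0.27030


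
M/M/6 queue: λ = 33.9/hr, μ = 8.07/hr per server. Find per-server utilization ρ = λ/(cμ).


ρ = λ/(cμ) = 33.9/(6·8.07) = 33.9/48.42 = 0.7001

Final: 0.7001


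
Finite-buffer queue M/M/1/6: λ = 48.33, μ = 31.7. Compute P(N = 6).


ρ = λ/μ = 48.33/31.7 = 1.5246
P_K = (1−ρ)ρ^K/(1−ρ^(K+1)) = (-0.5246·12.558715)/(1 − 19.147088)
= -6.588373/-18.147088 = 0.363054

Final: 0.363054


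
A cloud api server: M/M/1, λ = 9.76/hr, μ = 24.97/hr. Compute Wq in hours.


ρ = 9.76/24.97 = 0.3909
Wq = ρ/(μ−λ) = 0.3909/(24.97 − 9.76) = 0.3909/15.21 = 0.02570 hr

Final: 0.02570 hr


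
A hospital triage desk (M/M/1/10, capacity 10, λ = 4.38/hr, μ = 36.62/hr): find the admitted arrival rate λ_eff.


ρ = 0.1196; P_K = (1−ρ)ρ^10/(1−ρ^11) = 5.275e-10
λ_eff = λ(1 − P_K) = 4.38·(1 − 5.275e-10) = 4.38·1.000000 = 4.3800 /hr

Final: 4.3800 /hr


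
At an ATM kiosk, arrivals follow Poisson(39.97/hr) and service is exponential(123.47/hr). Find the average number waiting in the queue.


ρ = 39.97/123.47 = 0.3237
Lq = ρ²/(1−ρ) = 0.1048/0.6763 = 0.1550

Final: 0.1550


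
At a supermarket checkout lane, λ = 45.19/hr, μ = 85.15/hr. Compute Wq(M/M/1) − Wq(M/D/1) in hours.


ρ = 45.19/85.15 = 0.5307
Wq(M/M/1) = ρ/(μ−λ) = 0.5307/39.96 = 0.01328 hr
Wq(M/D/1) = ρ/(2(μ−λ)) = 0.006641 hr
Savings = 0.01328 − 0.006641 = 0.006641 hr

Final: 0.006641 hr


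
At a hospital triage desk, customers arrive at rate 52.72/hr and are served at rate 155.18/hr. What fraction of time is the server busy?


ρ = λ/μ = 52.72/155.18 = 0.3397

Final: 0.3397


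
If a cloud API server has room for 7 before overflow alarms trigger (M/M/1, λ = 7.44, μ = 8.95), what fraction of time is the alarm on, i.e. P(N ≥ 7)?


ρ = 7.44/8.95 = 0.8313
P(N ≥ n) = ρ^n = 0.8313^7 = 0.274315

Final: 0.274315


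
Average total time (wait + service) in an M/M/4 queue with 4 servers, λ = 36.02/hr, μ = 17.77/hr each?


a = 2.0270; ρ = 0.5068; P₀ = 0.126653
Lq = P₀·a^c·ρ/(c!(1−ρ)²) = 0.18557
Wq = Lq/λ = 0.18557/36.02 = 0.005152 hr
W = Wq + 1/μ = 0.005152 + 0.05627 = 0.06143 hr

Final: 0.06143 hr


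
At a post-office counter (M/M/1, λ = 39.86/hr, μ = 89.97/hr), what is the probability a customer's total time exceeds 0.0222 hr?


W ~ Exponential(μ−λ) for M/M/1.
μ − λ = 89.97 − 39.86 = 50.1100
P(W > t) = e^{−(μ−λ)t} = e^{−1.1124} = 0.328755

Final: 0.328755


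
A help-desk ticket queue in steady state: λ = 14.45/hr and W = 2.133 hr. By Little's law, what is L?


L = λW = 14.45·2.133 = 30.8218

Final: 30.8218


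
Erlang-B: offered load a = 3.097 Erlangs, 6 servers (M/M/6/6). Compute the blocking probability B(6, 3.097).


B(c,a) = (a^c/c!) / Σ_{k=0}^{c} a^k/k!
a^6/6! = 1.225504
Σ terms (k=0..6): 1.00000 + 3.09700 + 4.79570 + 4.95077 + 3.83313 + 2.37424 + 1.22550 = 21.276345
B = 1.225504/21.276345 = 0.057599

Final: 0.057599


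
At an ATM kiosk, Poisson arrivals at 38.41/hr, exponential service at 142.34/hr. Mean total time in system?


W = 1/(μ−λ) = 1/(142.34 − 38.41) = 1/103.93 = 0.009622 hr

Final: 0.009622 hr


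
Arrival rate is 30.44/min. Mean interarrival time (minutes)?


Mean interarrival time = 1/λ = 1/30.44 minute = 0.03285 minute
In minutes: 0.03285 × 1 = 0.03285 min

Final: 0.03285 min


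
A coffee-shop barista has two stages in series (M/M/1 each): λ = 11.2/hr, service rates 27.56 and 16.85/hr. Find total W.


Each node sees arrival rate λ = 11.2/hr (tandem ⇒ throughput preserved).
W₁ = 1/(μ₁−λ) = 1/(27.56−11.2) = 0.06112 hr
W₂ = 1/(μ₂−λ) = 1/(16.85−11.2) = 0.17699 hr
W_total = W₁ + W₂ = 0.06112 + 0.17699 = 0.23812 hr

Final: 0.23812 hr


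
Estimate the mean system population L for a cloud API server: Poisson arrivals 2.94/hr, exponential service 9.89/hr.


ρ = λ/μ = 2.94/9.89 = 0.2973
L = ρ/(1−ρ) = 0.2973/(1 − 0.2973) = 0.2973/0.7027 = 0.4230

Final: 0.4230


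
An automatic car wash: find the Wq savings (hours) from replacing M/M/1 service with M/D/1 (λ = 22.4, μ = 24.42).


ρ = 22.4/24.42 = 0.9173
Wq(M/M/1) = ρ/(μ−λ) = 0.9173/2.02 = 0.45410 hr
Wq(M/D/1) = ρ/(2(μ−λ)) = 0.22705 hr
Savings = 0.45410 − 0.22705 = 0.22705 hr

Final: 0.22705 hr


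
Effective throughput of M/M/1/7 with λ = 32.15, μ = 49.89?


ρ = 0.6444; P_K = (1−ρ)ρ^7/(1−ρ^8) = 0.016913
λ_eff = λ(1 − P_K) = 32.15·(1 − 0.016913) = 32.15·0.983087 = 31.6062 /hr

Final: 31.6062 /hr


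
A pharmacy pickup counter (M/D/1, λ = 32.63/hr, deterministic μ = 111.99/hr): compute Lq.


ρ = 32.63/111.99 = 0.2914
M/D/1: Lq = ρ²/(2(1−ρ)) = 0.08489/(2·0.7086) = 0.05990

Final: 0.05990


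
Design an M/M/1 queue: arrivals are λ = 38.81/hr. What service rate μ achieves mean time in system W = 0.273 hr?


W = 1/(μ−λ) ⇒ μ − λ = 1/W = 1/0.273 = 3.6630
μ = λ + 1/W = 38.81 + 3.6630 = 42.4730 per hr

Final: 42.4730 /hr


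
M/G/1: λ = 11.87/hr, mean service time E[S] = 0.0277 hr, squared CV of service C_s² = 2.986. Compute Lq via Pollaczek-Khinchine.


ρ = λ·E[S] = 11.87·0.0277 = 0.3288
Lq = ρ²(1+C_s²)/(2(1−ρ)) = 0.1081·(1+2.986)/(2·0.6712)
= 0.1081·3.9860/1.3424 = 0.32101

Final: 0.32101


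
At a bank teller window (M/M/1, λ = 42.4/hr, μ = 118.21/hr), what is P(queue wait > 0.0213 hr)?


ρ = 42.4/118.21 = 0.3587
P(Wq > t) = ρ·e^{−(μ−λ)t} = 0.3587·e^{−1.6148}
= 0.3587·0.198940 = 0.071356

Final: 0.071356


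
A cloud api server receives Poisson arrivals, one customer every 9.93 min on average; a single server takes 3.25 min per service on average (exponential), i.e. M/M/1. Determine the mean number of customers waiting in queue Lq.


λ = 60/9.93 = 6.0423 /hr
μ = 60/3.25 = 18.4615 /hr
ρ = λ/μ = 6.0423/18.4615 = 0.3273
Lq = ρ²/(1−ρ) = 0.1071/0.6727 = 0.1592

Final: 0.1592


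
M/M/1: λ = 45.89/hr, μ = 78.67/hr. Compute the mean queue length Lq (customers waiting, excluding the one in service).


ρ = 45.89/78.67 = 0.5833
Lq = ρ²/(1−ρ) = 0.3403/0.4167 = 0.8166

Final: 0.8166


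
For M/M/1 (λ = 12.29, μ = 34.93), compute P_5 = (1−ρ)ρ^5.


ρ = 12.29/34.93 = 0.3518
P_n = (1−ρ)·ρ^n = (1 − 0.3518)·0.3518^5 = 0.6482·0.005392 = 0.003495

Final: 0.003495


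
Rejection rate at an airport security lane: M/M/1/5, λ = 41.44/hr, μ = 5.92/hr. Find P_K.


ρ = λ/μ = 41.44/5.92 = 7.0000
P_K = (1−ρ)ρ^K/(1−ρ^(K+1)) = (-6.0000·16807.000000)/(1 − 117649.000000)
= -100842.000000/-117648.000000 = 0.857150

Final: 0.857150


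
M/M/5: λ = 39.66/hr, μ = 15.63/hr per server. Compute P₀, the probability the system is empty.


a = λ/μ = 39.66/15.63 = 2.5374; ρ = a/c = 0.5075
Σ_{k=0}^{4} a^k/k! (terms k=0..4) = 1.00000 + 2.53743 + 3.21927 + 2.72289 + 1.72728 = 11.20687
Tail: a^5/(5!(1−ρ)) = 105.18860/(120·0.4925) = 1.77979
P₀ = 1/(11.20687 + 1.77979) = 1/12.98666 = 0.077002

Final: 0.077002


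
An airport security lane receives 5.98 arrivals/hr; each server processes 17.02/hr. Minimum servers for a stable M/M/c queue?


Stability requires cμ > λ ⇔ c > λ/μ.
λ/μ = 5.98/17.02 = 0.3514
Minimum integer c = ⌊0.3514⌋ + 1 = 1
Check: 1·17.02 = 17.02 > 5.98, while 0·17.02 = 0.00 ≤ 5.98

Final: 1 servers


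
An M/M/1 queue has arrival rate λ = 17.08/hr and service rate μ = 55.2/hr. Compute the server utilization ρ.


ρ = λ/μ = 17.08/55.2 = 0.3094

Final: 0.3094


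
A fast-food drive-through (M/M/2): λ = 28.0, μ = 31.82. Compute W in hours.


a = 0.8799; ρ = 0.4400; P₀ = 0.388913
Lq = P₀·a^c·ρ/(c!(1−ρ)²) = 0.21123
Wq = Lq/λ = 0.21123/28.0 = 0.007544 hr
W = Wq + 1/μ = 0.007544 + 0.03143 = 0.03897 hr

Final: 0.03897 hr


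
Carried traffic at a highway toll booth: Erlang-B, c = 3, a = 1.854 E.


B(3,1.854) = 0.188495 (Erlang-B)
Carried load = a(1 − B) = 1.854·(1 − 0.188495) = 1.854·0.811505 = 1.5045 E

Final: 1.5045 Erlangs


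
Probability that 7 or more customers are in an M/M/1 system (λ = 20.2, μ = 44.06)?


ρ = 20.2/44.06 = 0.4585
P(N ≥ n) = ρ^n = 0.4585^7 = 0.004257

Final: 0.004257


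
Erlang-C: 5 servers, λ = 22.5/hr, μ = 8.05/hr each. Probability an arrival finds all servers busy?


a = λ/μ = 2.7950; ρ = a/5 = 0.5590
P₀ = 0.058457 (from M/M/c formula)
C(c,a) = [a^c/(c!(1−ρ))]·P₀ = [170.58199/(120·0.4410)]·0.058457
= 3.22344·0.058457 = 0.188431

Final: 0.188431


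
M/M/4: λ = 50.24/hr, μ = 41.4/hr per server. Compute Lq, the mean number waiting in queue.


a = λ/μ = 1.2135; ρ = a/4 = 0.3034
P₀ = 0.296084
Lq = P₀·a^c·ρ / (c!·(1−ρ)²) = 0.296084·2.16869·0.3034/(24·0.48528)
= 0.01673

Final: 0.01673


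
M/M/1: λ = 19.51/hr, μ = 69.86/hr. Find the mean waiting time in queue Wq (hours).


ρ = 19.51/69.86 = 0.2793
Wq = ρ/(μ−λ) = 0.2793/(69.86 − 19.51) = 0.2793/50.35 = 0.005547 hr

Final: 0.005547 hr


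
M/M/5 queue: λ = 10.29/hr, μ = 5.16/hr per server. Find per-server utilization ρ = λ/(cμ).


ρ = λ/(cμ) = 10.29/(5·5.16) = 10.29/25.80 = 0.3988

Final: 0.3988


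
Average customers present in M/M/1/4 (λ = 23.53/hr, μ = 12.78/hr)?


ρ = 23.53/12.78 = 1.8412
L = ρ[1 − (K+1)ρ^K + Kρ^(K+1)] / [(1−ρ)(1−ρ^(K+1))]
Numerator: 1.8412·(1 − 5·11.491171 + 4·21.157062) = 51.869830
Denominator: (-0.8412)·(-20.157062) = 16.955275
L = 51.869830/16.955275 = 3.0592

Final: 3.0592


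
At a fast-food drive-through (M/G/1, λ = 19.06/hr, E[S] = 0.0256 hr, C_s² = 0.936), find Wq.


ρ = λ·E[S] = 19.06·0.0256 = 0.4879
E[S²] = E[S]²(1+C_s²) = 0.0256²·(1+0.936) = 0.001269
Wq = λ·E[S²]/(2(1−ρ)) = 19.06·0.001269/(2·0.5121) = 0.02361 hr

Final: 0.02361 hr


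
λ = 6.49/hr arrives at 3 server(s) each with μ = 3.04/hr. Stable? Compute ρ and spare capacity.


Total capacity cμ = 3·3.04 = 9.12/hr
ρ = λ/(cμ) = 6.49/9.12 = 0.7116
Stable ⇔ ρ < 1: YES
Spare capacity = cμ − λ = 9.12 − 6.49 = 2.63/hr

Final: ρ = 0.7116; stable; margin = 2.63/hr


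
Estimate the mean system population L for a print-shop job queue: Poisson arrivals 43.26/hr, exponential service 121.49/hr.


ρ = λ/μ = 43.26/121.49 = 0.3561
L = ρ/(1−ρ) = 0.3561/(1 − 0.3561) = 0.3561/0.6439 = 0.5530

Final: 0.5530


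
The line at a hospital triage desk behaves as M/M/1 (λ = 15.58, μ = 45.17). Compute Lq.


ρ = 15.58/45.17 = 0.3449
Lq = ρ²/(1−ρ) = 0.1190/0.6551 = 0.1816

Final: 0.1816


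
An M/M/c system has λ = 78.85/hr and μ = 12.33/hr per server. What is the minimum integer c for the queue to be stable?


Stability requires cμ > λ ⇔ c > λ/μ.
λ/μ = 78.85/12.33 = 6.3950
Minimum integer c = ⌊6.3950⌋ + 1 = 7
Check: 7·12.33 = 86.31 > 78.85, while 6·12.33 = 73.98 ≤ 78.85

Final: 7 servers


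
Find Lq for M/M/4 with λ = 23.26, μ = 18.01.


a = λ/μ = 1.2915; ρ = a/4 = 0.3229
P₀ = 0.273543
Lq = P₀·a^c·ρ / (c!·(1−ρ)²) = 0.273543·2.78217·0.3229/(24·0.45850)
= 0.02233

Final: 0.02233


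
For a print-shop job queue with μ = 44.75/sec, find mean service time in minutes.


Mean service time = 1/μ = 1/44.75 second = 0.02235 second
In minutes: 0.02235 × 0.0166667 = 0.0003724 min

Final: 0.0003724 min


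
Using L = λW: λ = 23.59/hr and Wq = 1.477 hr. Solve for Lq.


Lq = λWq = 23.59·1.477 = 34.8424

Final: 34.8424


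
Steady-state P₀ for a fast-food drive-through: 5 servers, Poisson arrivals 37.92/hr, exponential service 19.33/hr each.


a = λ/μ = 37.92/19.33 = 1.9617; ρ = a/c = 0.3923
Σ_{k=0}^{4} a^k/k! (terms k=0..4) = 1.00000 + 1.96172 + 1.92417 + 1.25822 + 0.61707 = 6.76118
Tail: a^5/(5!(1−ρ)) = 29.05242/(120·0.6077) = 0.39842
P₀ = 1/(6.76118 + 0.39842) = 1/7.15960 = 0.139673

Final: 0.139673


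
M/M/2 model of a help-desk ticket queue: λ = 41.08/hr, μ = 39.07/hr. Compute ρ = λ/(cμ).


ρ = λ/(cμ) = 41.08/(2·39.07) = 41.08/78.14 = 0.5257

Final: 0.5257


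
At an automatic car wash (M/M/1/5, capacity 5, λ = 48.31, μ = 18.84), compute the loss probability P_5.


ρ = λ/μ = 48.31/18.84 = 2.5642
P_K = (1−ρ)ρ^K/(1−ρ^(K+1)) = (-1.5642·110.861486)/(1 − 284.273800)
= -173.412314/-283.273800 = 0.612172

Final: 0.612172


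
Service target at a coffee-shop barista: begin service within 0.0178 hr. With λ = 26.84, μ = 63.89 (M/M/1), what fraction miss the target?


ρ = 26.84/63.89 = 0.4201
P(Wq > t) = ρ·e^{−(μ−λ)t} = 0.4201·e^{−0.6595}
= 0.4201·0.517115 = 0.217238

Final: 0.217238


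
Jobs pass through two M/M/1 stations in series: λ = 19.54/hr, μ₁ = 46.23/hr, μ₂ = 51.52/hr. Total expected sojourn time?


Each node sees arrival rate λ = 19.54/hr (tandem ⇒ throughput preserved).
W₁ = 1/(μ₁−λ) = 1/(46.23−19.54) = 0.03747 hr
W₂ = 1/(μ₂−λ) = 1/(51.52−19.54) = 0.03127 hr
W_total = W₁ + W₂ = 0.03747 + 0.03127 = 0.06874 hr

Final: 0.06874 hr


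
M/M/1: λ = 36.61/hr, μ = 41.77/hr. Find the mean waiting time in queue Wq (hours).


ρ = 36.61/41.77 = 0.8765
Wq = ρ/(μ−λ) = 0.8765/(41.77 − 36.61) = 0.8765/5.16 = 0.1699 hr

Final: 0.1699 hr


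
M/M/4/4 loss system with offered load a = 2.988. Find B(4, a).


B(c,a) = (a^c/c!) / Σ_{k=0}^{c} a^k/k!
a^4/4! = 3.321323
Σ terms (k=0..4): 1.00000 + 2.98800 + 4.46407 + 4.44622 + 3.32132 = 16.219611
B = 3.321323/16.219611 = 0.204772

Final: 0.204772


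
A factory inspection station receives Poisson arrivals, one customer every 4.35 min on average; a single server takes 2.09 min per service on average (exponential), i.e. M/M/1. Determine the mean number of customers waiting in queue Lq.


λ = 60/4.35 = 13.7931 /hr
μ = 60/2.09 = 28.7081 /hr
ρ = λ/μ = 13.7931/28.7081 = 0.4805
Lq = ρ²/(1−ρ) = 0.2308/0.5195 = 0.4443

Final: 0.4443


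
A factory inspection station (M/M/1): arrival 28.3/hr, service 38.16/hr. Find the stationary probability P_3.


ρ = 28.3/38.16 = 0.7416
P_n = (1−ρ)·ρ^n = (1 − 0.7416)·0.7416^3 = 0.2584·0.407882 = 0.105391

Final: 0.105391


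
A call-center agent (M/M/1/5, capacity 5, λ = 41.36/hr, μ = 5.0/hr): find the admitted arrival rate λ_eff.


ρ = 8.2720; P_K = (1−ρ)ρ^5/(1−ρ^6) = 0.879113
λ_eff = λ(1 − P_K) = 41.36·(1 − 0.879113) = 41.36·0.120887 = 4.9999 /hr

Final: 4.9999 /hr


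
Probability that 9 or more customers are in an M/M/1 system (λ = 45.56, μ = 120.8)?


ρ = 45.56/120.8 = 0.3772
P(N ≥ n) = ρ^n = 0.3772^9 = 0.0001544

Final: 0.0001544


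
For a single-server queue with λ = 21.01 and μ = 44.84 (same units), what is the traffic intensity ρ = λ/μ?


ρ = λ/μ = 21.01/44.84 = 0.4686

Final: 0.4686


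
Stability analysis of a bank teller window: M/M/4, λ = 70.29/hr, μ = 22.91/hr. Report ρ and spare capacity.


Total capacity cμ = 4·22.91 = 91.64/hr
ρ = λ/(cμ) = 70.29/91.64 = 0.7670
Stable ⇔ ρ < 1: YES
Spare capacity = cμ − λ = 91.64 − 70.29 = 21.35/hr

Final: ρ = 0.7670; stable; margin = 21.35/hr


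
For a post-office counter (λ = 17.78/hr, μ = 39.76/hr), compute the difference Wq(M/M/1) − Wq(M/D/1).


ρ = 17.78/39.76 = 0.4472
Wq(M/M/1) = ρ/(μ−λ) = 0.4472/21.98 = 0.02034 hr
Wq(M/D/1) = ρ/(2(μ−λ)) = 0.01017 hr
Savings = 0.02034 − 0.01017 = 0.01017 hr

Final: 0.01017 hr


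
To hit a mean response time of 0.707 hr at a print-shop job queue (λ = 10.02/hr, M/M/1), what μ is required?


W = 1/(μ−λ) ⇒ μ − λ = 1/W = 1/0.707 = 1.4144
μ = λ + 1/W = 10.02 + 1.4144 = 11.4344 per hr

Final: 11.4344 /hr


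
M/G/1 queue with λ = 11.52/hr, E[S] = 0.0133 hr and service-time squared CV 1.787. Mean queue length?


ρ = λ·E[S] = 11.52·0.0133 = 0.1532
Lq = ρ²(1+C_s²)/(2(1−ρ)) = 0.02348·(1+1.787)/(2·0.8468)
= 0.02348·2.7870/1.6936 = 0.03863

Final: 0.03863


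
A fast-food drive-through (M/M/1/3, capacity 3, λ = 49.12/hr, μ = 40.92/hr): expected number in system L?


ρ = 49.12/40.92 = 1.2004
L = ρ[1 − (K+1)ρ^K + Kρ^(K+1)] / [(1−ρ)(1−ρ^(K+1))]
Numerator: 1.2004·(1 − 4·1.729690 + 3·2.076304) = 0.372305
Denominator: (-0.2004)·(-1.076304) = 0.215682
L = 0.372305/0.215682 = 1.7262

Final: 1.7262


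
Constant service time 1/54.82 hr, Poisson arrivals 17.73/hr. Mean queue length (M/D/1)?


ρ = 17.73/54.82 = 0.3234
M/D/1: Lq = ρ²/(2(1−ρ)) = 0.1046/(2·0.6766) = 0.07730

Final: 0.07730


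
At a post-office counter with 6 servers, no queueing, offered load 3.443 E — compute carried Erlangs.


B(6,3.443) = 0.078766 (Erlang-B)
Carried load = a(1 − B) = 3.443·(1 − 0.078766) = 3.443·0.921234 = 3.1718 E

Final: 3.1718 Erlangs


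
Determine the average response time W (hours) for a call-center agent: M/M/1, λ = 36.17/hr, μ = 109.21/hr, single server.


W = 1/(μ−λ) = 1/(109.21 − 36.17) = 1/73.04 = 0.01369 hr

Final: 0.01369 hr


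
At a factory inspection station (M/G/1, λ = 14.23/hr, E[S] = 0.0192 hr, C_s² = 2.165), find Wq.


ρ = λ·E[S] = 14.23·0.0192 = 0.2732
E[S²] = E[S]²(1+C_s²) = 0.0192²·(1+2.165) = 0.001167
Wq = λ·E[S²]/(2(1−ρ)) = 14.23·0.001167/(2·0.7268) = 0.01142 hr

Final: 0.01142 hr


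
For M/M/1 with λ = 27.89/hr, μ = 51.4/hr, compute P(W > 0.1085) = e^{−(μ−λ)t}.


W ~ Exponential(μ−λ) for M/M/1.
μ − λ = 51.4 − 27.89 = 23.5100
P(W > t) = e^{−(μ−λ)t} = e^{−2.5508} = 0.078016

Final: 0.078016


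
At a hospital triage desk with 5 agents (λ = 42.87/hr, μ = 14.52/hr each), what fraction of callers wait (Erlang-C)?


a = λ/μ = 2.9525; ρ = a/5 = 0.5905
P₀ = 0.049183 (from M/M/c formula)
C(c,a) = [a^c/(c!(1−ρ))]·P₀ = [224.35427/(120·0.4095)]·0.049183
= 4.56557·0.049183 = 0.224547

Final: 0.224547


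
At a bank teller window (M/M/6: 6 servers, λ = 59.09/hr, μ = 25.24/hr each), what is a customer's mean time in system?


a = 2.3411; ρ = 0.3902; P₀ = 0.095851
Lq = P₀·a^c·ρ/(c!(1−ρ)²) = 0.02300
Wq = Lq/λ = 0.02300/59.09 = 0.0003892 hr
W = Wq + 1/μ = 0.0003892 + 0.03962 = 0.04001 hr

Final: 0.04001 hr


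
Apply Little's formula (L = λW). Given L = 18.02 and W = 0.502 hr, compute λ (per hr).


λ = L/W = 18.02/0.502 = 35.8964 /hr

Final: 35.8964 /hr


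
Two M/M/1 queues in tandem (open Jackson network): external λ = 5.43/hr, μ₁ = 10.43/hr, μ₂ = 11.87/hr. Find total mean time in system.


Each node sees arrival rate λ = 5.43/hr (tandem ⇒ throughput preserved).
W₁ = 1/(μ₁−λ) = 1/(10.43−5.43) = 0.20000 hr
W₂ = 1/(μ₂−λ) = 1/(11.87−5.43) = 0.15528 hr
W_total = W₁ + W₂ = 0.20000 + 0.15528 = 0.35528 hr

Final: 0.35528 hr


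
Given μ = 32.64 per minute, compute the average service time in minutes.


Mean service time = 1/μ = 1/32.64 minute = 0.03064 minute
In minutes: 0.03064 × 1 = 0.03064 min

Final: 0.03064 min


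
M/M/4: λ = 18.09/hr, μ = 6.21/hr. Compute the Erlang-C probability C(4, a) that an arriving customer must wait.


a = λ/μ = 2.9130; ρ = a/4 = 0.7283
P₀ = 0.042887 (from M/M/c formula)
C(c,a) = [a^c/(c!(1−ρ))]·P₀ = [72.00918/(24·0.2717)]·0.042887
= 11.04141·0.042887 = 0.473529

Final: 0.473529
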